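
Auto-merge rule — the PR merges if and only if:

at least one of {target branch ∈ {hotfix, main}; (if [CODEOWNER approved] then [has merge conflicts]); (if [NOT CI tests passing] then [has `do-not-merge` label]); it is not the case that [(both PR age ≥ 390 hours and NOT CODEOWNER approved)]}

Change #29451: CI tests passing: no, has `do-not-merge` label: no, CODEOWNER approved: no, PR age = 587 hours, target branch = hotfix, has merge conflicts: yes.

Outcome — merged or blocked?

Merged

Atomic conditions:
  target branch ∈ {hotfix, main}: hotfix is in the set → true
  CODEOWNER approved: no → false
  has merge conflicts: yes → true
  NOT CI tests passing: no → true
  has `do-not-merge` label: no → false
  PR age ≥ 390 hours: 587 ≥ 390 is true
  NOT CODEOWNER approved: no → true
Combine:
[2] false → true (antecedent false ⇒ implication holds) = true
[3] true → false = false
[4.1] true AND true = true
[4] NOT true = false
[root] true OR true OR false OR false = true
Overall: true → merged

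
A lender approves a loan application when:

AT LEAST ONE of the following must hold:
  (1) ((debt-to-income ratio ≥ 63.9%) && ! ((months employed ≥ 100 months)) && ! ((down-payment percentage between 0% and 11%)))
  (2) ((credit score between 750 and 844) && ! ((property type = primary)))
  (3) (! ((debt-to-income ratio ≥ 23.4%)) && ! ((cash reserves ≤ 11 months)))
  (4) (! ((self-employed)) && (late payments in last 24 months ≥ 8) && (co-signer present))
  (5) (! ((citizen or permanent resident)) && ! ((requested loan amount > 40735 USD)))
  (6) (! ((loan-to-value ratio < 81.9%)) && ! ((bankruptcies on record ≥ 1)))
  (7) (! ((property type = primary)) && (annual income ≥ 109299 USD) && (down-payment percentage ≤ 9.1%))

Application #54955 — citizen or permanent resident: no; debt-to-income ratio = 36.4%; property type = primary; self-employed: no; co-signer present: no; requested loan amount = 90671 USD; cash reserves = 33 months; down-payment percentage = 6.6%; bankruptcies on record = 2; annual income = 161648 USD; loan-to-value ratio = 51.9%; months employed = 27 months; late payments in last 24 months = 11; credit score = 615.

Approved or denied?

Atomic conditions:
  debt-to-income ratio ≥ 63.9%: 36.4 ≥ 63.9 is false
  months employed ≥ 100 months: 27 ≥ 100 is false
  down-payment percentage between 0% and 11%: 6.6 in [0, 11] is true
  credit score between 750 and 844: 615 in [750, 844] is false
  property type = primary: primary == primary is true
  debt-to-income ratio ≥ 23.4%: 36.4 ≥ 23.4 is true
  cash reserves ≤ 11 months: 33 ≤ 11 is false
  self-employed: no → false
  late payments in last 24 months ≥ 8: 11 ≥ 8 is true
  co-signer present: no → false
  citizen or permanent resident: no → false
  requested loan amount > 40735 USD: 90671 > 40735 is true
  loan-to-value ratio < 81.9%: 51.9 < 81.9 is true
  bankruptcies on record ≥ 1: 2 ≥ 1 is true
  annual income ≥ 109299 USD: 161648 ≥ 109299 is true
  down-payment percentage ≤ 9.1%: 6.6 ≤ 9.1 is true
Combine:
[1.2] NOT false = true
[1.3] NOT true = false
[1] false AND true AND false = false
[2.2] NOT true = false
[2] false AND false = false
[3.1] NOT true = false
[3.2] NOT false = true
[3] false AND true = false
[4.1] NOT false = true
[4] true AND true AND false = false
[5.1] NOT false = true
[5.2] NOT true = false
[5] true AND false = false
[6.1] NOT true = false
[6.2] NOT true = false
[6] false AND false = false
[7.1] NOT true = false
[7] false AND true AND true = false
[root] false OR false OR false OR false OR false OR false OR false = false
Overall: false → denied

Denied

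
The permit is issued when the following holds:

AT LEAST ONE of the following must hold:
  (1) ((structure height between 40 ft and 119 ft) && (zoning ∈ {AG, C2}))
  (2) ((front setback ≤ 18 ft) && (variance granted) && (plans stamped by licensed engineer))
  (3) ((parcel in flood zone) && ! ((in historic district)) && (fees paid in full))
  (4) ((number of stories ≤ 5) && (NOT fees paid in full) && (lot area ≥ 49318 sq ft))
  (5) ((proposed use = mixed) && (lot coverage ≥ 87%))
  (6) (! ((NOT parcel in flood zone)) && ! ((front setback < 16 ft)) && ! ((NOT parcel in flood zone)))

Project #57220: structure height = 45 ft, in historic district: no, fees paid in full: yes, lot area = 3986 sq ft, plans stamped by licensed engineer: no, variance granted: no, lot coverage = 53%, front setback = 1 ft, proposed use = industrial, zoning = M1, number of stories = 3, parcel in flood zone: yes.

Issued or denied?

Atomic conditions:
  structure height between 40 ft and 119 ft: 45 in [40, 119] is true
  zoning ∈ {AG, C2}: M1 is not in the set → false
  front setback ≤ 18 ft: 1 ≤ 18 is true
  variance granted: no → false
  plans stamped by licensed engineer: no → false
  parcel in flood zone: yes → true
  in historic district: no → false
  fees paid in full: yes → true
  number of stories ≤ 5: 3 ≤ 5 is true
  NOT fees paid in full: yes → false
  lot area ≥ 49318 sq ft: 3986 ≥ 49318 is false
  proposed use = mixed: industrial == mixed is false
  lot coverage ≥ 87%: 53 ≥ 87 is false
  NOT parcel in flood zone: yes → false
  front setback < 16 ft: 1 < 16 is true
Combine:
[1] true AND false = false
[2] true AND false AND false = false
[3.2] NOT false = true
[3] true AND true AND true = true
[4] true AND false AND false = false
[5] false AND false = false
[6.1] NOT false = true
[6.2] NOT true = false
[6.3] NOT false = true
[6] true AND false AND true = false
[root] false OR false OR true OR false OR false OR false = true
Overall: true → issued

Issued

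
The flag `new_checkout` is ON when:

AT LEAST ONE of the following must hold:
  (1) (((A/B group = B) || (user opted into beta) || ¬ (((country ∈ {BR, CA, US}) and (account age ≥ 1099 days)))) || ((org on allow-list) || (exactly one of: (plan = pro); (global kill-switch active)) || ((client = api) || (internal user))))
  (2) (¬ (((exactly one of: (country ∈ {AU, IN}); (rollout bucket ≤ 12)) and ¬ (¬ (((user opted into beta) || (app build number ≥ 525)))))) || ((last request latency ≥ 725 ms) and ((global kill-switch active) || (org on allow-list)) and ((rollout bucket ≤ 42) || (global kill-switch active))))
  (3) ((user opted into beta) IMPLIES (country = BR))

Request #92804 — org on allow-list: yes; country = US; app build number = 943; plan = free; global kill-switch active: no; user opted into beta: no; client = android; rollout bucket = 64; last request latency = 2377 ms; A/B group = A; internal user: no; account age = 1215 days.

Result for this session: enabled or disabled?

Atomic conditions:
  A/B group = B: A == B is false
  user opted into beta: no → false
  country ∈ {BR, CA, US}: US is in the set → true
  account age ≥ 1099 days: 1215 ≥ 1099 is true
  org on allow-list: yes → true
  plan = pro: free == pro is false
  global kill-switch active: no → false
  client = api: android == api is false
  internal user: no → false
  country ∈ {AU, IN}: US is not in the set → false
  rollout bucket ≤ 12: 64 ≤ 12 is false
  app build number ≥ 525: 943 ≥ 525 is true
  last request latency ≥ 725 ms: 2377 ≥ 725 is true
  rollout bucket ≤ 42: 64 ≤ 42 is false
  country = BR: US == BR is false
Combine:
[1.1.3.1] true AND true = true
[1.1.3] NOT true = false
[1.1] false OR false OR false = false
[1.2.2] exactly-one(false, false) = false
[1.2.3] false OR false = false
[1.2] true OR false OR false = true
[1] false OR true = true
[2.1.1.1] exactly-one(false, false) = false
[2.1.1.2.1.1] false OR true = true
[2.1.1.2.1] NOT true = false
[2.1.1.2] NOT false = true
[2.1.1] false AND true = false
[2.1] NOT false = true
[2.2.2] false OR true = true
[2.2.3] false OR false = false
[2.2] true AND true AND false = false
[2] true OR false = true
[3] false → false (antecedent false ⇒ implication holds) = true
[root] true OR true OR true = true
Overall: true → enabled

Enabled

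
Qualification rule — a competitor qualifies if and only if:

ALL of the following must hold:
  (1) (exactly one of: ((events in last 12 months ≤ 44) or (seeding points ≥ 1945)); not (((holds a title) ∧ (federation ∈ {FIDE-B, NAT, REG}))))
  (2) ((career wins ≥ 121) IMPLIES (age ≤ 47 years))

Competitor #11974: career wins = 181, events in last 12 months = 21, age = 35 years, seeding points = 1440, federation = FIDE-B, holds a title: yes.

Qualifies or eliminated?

Qualifies

Atomic conditions:
  events in last 12 months ≤ 44: 21 ≤ 44 is true
  seeding points ≥ 1945: 1440 ≥ 1945 is false
  holds a title: yes → true
  federation ∈ {FIDE-B, NAT, REG}: FIDE-B is in the set → true
  career wins ≥ 121: 181 ≥ 121 is true
  age ≤ 47 years: 35 ≤ 47 is true
Combine:
[1.1] true OR false = true
[1.2.1] true AND true = true
[1.2] NOT true = false
[1] exactly-one(true, false) = true
[2] true → true = true
[root] true AND true = true
Overall: true → qualifies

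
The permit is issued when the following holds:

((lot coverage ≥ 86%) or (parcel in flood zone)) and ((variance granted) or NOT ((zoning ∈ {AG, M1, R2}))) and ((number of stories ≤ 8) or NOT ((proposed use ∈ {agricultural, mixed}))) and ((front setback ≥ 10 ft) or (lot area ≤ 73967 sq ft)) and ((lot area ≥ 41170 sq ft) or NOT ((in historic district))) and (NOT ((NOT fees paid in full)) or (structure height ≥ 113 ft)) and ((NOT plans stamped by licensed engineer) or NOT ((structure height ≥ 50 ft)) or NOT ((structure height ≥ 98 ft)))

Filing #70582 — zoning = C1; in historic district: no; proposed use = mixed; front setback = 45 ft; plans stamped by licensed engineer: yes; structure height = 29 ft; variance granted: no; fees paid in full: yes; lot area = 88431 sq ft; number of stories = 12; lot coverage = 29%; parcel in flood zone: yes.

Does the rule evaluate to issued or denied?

Atomic conditions:
  lot coverage ≥ 86%: 29 ≥ 86 is false
  parcel in flood zone: yes → true
  variance granted: no → false
  zoning ∈ {AG, M1, R2}: C1 is not in the set → false
  number of stories ≤ 8: 12 ≤ 8 is false
  proposed use ∈ {agricultural, mixed}: mixed is in the set → true
  front setback ≥ 10 ft: 45 ≥ 10 is true
  lot area ≤ 73967 sq ft: 88431 ≤ 73967 is false
  lot area ≥ 41170 sq ft: 88431 ≥ 41170 is true
  in historic district: no → false
  NOT fees paid in full: yes → false
  structure height ≥ 113 ft: 29 ≥ 113 is false
  NOT plans stamped by licensed engineer: yes → false
  structure height ≥ 50 ft: 29 ≥ 50 is false
  structure height ≥ 98 ft: 29 ≥ 98 is false
Combine:
[1] false OR true = true
[2.2] NOT false = true
[2] false OR true = true
[3.2] NOT true = false
[3] false OR false = false
[4] true OR false = true
[5.2] NOT false = true
[5] true OR true = true
[6.1] NOT false = true
[6] true OR false = true
[7.2] NOT false = true
[7.3] NOT false = true
[7] false OR true OR true = true
[root] true AND true AND false AND true AND true AND true AND true = false
Overall: false → denied

Denied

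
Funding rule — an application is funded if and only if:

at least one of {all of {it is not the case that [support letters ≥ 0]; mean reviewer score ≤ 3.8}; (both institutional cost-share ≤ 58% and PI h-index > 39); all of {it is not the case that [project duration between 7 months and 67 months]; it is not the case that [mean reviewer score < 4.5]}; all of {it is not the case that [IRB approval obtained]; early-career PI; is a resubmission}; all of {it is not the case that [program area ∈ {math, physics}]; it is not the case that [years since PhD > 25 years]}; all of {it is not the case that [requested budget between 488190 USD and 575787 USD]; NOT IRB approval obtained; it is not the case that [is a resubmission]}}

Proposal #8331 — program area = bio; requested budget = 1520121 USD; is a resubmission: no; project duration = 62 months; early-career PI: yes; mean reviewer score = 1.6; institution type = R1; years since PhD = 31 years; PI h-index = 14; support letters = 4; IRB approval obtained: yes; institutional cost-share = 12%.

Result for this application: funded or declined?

Atomic conditions:
  support letters ≥ 0: 4 ≥ 0 is true
  mean reviewer score ≤ 3.8: 1.6 ≤ 3.8 is true
  institutional cost-share ≤ 58%: 12 ≤ 58 is true
  PI h-index > 39: 14 > 39 is false
  project duration between 7 months and 67 months: 62 in [7, 67] is true
  mean reviewer score < 4.5: 1.6 < 4.5 is true
  IRB approval obtained: yes → true
  early-career PI: yes → true
  is a resubmission: no → false
  program area ∈ {math, physics}: bio is not in the set → false
  years since PhD > 25 years: 31 > 25 is true
  requested budget between 488190 USD and 575787 USD: 1520121 in [488190, 575787] is false
  NOT IRB approval obtained: yes → false
Combine:
[1.1] NOT true = false
[1] false AND true = false
[2] true AND false = false
[3.1] NOT true = false
[3.2] NOT true = false
[3] false AND false = false
[4.1] NOT true = false
[4] false AND true AND false = false
[5.1] NOT false = true
[5.2] NOT true = false
[5] true AND false = false
[6.1] NOT false = true
[6.3] NOT false = true
[6] true AND false AND true = false
[root] false OR false OR false OR false OR false OR false = false
Overall: false → declined

Declined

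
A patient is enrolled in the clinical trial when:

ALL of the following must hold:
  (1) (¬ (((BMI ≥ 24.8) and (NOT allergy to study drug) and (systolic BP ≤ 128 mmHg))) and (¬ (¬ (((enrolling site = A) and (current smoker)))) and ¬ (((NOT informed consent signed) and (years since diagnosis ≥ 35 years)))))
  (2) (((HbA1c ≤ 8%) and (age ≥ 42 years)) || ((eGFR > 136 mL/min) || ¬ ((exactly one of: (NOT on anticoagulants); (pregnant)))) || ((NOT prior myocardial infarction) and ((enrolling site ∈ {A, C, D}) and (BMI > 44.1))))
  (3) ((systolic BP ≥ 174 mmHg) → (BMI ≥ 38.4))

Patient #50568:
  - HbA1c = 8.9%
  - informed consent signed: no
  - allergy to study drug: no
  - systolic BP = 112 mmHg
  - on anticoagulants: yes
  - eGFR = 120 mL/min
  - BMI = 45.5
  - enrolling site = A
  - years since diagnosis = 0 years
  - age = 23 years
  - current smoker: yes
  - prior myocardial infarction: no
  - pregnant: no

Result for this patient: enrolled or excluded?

Atomic conditions:
  BMI ≥ 24.8: 45.5 ≥ 24.8 is true
  NOT allergy to study drug: no → true
  systolic BP ≤ 128 mmHg: 112 ≤ 128 is true
  enrolling site = A: A == A is true
  current smoker: yes → true
  NOT informed consent signed: no → true
  years since diagnosis ≥ 35 years: 0 ≥ 35 is false
  HbA1c ≤ 8%: 8.9 ≤ 8 is false
  age ≥ 42 years: 23 ≥ 42 is false
  eGFR > 136 mL/min: 120 > 136 is false
  NOT on anticoagulants: yes → false
  pregnant: no → false
  NOT prior myocardial infarction: no → true
  enrolling site ∈ {A, C, D}: A is in the set → true
  BMI > 44.1: 45.5 > 44.1 is true
  systolic BP ≥ 174 mmHg: 112 ≥ 174 is false
  BMI ≥ 38.4: 45.5 ≥ 38.4 is true
Combine:
[1.1.1] true AND true AND true = true
[1.1] NOT true = false
[1.2.1.1.1] true AND true = true
[1.2.1.1] NOT true = false
[1.2.1] NOT false = true
[1.2.2.1] true AND false = false
[1.2.2] NOT false = true
[1.2] true AND true = true
[1] false AND true = false
[2.1] false AND false = false
[2.2.2.1] exactly-one(false, false) = false
[2.2.2] NOT false = true
[2.2] false OR true = true
[2.3.2] true AND true = true
[2.3] true AND true = true
[2] false OR true OR true = true
[3] false → true (antecedent false ⇒ implication holds) = true
[root] false AND true AND true = false
Overall: false → excluded

Excluded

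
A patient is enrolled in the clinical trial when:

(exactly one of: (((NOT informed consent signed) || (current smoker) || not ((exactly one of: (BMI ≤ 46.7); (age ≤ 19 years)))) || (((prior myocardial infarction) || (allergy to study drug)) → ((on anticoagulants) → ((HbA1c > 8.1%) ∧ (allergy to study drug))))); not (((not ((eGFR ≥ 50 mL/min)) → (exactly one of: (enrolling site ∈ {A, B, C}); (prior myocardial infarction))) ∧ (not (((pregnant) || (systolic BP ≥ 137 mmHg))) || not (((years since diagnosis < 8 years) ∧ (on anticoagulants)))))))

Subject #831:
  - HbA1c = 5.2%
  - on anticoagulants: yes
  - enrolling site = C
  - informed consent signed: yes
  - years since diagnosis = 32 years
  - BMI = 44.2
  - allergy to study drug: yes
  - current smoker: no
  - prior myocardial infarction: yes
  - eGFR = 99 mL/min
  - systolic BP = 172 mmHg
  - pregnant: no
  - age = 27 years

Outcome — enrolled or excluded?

Atomic conditions:
  NOT informed consent signed: yes → false
  current smoker: no → false
  BMI ≤ 46.7: 44.2 ≤ 46.7 is true
  age ≤ 19 years: 27 ≤ 19 is false
  prior myocardial infarction: yes → true
  allergy to study drug: yes → true
  on anticoagulants: yes → true
  HbA1c > 8.1%: 5.2 > 8.1 is false
  eGFR ≥ 50 mL/min: 99 ≥ 50 is true
  enrolling site ∈ {A, B, C}: C is in the set → true
  pregnant: no → false
  systolic BP ≥ 137 mmHg: 172 ≥ 137 is true
  years since diagnosis < 8 years: 32 < 8 is false
Combine:
[1.1.3.1] exactly-one(true, false) = true
[1.1.3] NOT true = false
[1.1] false OR false OR false = false
[1.2.1] true OR true = true
[1.2.2.2] false AND true = false
[1.2.2] true → false = false
[1.2] true → false = false
[1] false OR false = false
[2.1.1.1] NOT true = false
[2.1.1.2] exactly-one(true, true) = false
[2.1.1] false → false (antecedent false ⇒ implication holds) = true
[2.1.2.1.1] false OR true = true
[2.1.2.1] NOT true = false
[2.1.2.2.1] false AND true = false
[2.1.2.2] NOT false = true
[2.1.2] false OR true = true
[2.1] true AND true = true
[2] NOT true = false
[root] exactly-one(false, false) = false
Overall: false → excluded

Excluded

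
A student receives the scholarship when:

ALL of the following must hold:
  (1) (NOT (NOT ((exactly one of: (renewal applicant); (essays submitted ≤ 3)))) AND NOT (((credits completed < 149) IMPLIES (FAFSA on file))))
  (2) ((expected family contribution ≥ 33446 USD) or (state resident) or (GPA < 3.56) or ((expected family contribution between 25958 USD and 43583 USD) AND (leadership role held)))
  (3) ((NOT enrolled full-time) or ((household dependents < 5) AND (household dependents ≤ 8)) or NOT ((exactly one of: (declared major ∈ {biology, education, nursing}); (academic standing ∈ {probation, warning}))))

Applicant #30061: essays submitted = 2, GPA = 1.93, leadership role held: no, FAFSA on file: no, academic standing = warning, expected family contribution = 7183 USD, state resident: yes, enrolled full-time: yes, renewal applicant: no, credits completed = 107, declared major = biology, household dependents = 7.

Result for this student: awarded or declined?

Atomic conditions:
  renewal applicant: no → false
  essays submitted ≤ 3: 2 ≤ 3 is true
  credits completed < 149: 107 < 149 is true
  FAFSA on file: no → false
  expected family contribution ≥ 33446 USD: 7183 ≥ 33446 is false
  state resident: yes → true
  GPA < 3.56: 1.93 < 3.56 is true
  expected family contribution between 25958 USD and 43583 USD: 7183 in [25958, 43583] is false
  leadership role held: no → false
  NOT enrolled full-time: yes → false
  household dependents < 5: 7 < 5 is false
  household dependents ≤ 8: 7 ≤ 8 is true
  declared major ∈ {biology, education, nursing}: biology is in the set → true
  academic standing ∈ {probation, warning}: warning is in the set → true
Combine:
[1.1.1.1] exactly-one(false, true) = true
[1.1.1] NOT true = false
[1.1] NOT false = true
[1.2.1] true → false = false
[1.2] NOT false = true
[1] true AND true = true
[2.4] false AND false = false
[2] false OR true OR true OR false = true
[3.2] false AND true = false
[3.3.1] exactly-one(true, true) = false
[3.3] NOT false = true
[3] false OR false OR true = true
[root] true AND true AND true = true
Overall: true → awarded

Awarded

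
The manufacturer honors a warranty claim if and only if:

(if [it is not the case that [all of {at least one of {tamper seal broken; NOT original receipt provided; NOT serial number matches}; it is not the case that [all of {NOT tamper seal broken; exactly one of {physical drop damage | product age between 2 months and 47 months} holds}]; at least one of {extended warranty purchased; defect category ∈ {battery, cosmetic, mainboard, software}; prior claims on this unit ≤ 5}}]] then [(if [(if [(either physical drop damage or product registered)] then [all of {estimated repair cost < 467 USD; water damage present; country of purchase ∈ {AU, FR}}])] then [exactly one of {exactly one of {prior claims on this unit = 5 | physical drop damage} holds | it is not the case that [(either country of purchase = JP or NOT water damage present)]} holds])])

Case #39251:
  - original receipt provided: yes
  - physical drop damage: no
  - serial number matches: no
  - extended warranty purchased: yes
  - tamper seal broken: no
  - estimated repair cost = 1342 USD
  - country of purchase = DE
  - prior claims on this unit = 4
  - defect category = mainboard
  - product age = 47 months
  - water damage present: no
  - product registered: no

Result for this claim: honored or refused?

Atomic conditions:
  tamper seal broken: no → false
  NOT original receipt provided: yes → false
  NOT serial number matches: no → true
  NOT tamper seal broken: no → true
  physical drop damage: no → false
  product age between 2 months and 47 months: 47 in [2, 47] is true
  extended warranty purchased: yes → true
  defect category ∈ {battery, cosmetic, mainboard, software}: mainboard is in the set → true
  prior claims on this unit ≤ 5: 4 ≤ 5 is true
  product registered: no → false
  estimated repair cost < 467 USD: 1342 < 467 is false
  water damage present: no → false
  country of purchase ∈ {AU, FR}: DE is not in the set → false
  prior claims on this unit = 5: 4 == 5 is false
  country of purchase = JP: DE == JP is false
  NOT water damage present: no → true
Combine:
[1.1.1] false OR false OR true = true
[1.1.2.1.2] exactly-one(false, true) = true
[1.1.2.1] true AND true = true
[1.1.2] NOT true = false
[1.1.3] true OR true OR true = true
[1.1] true AND false AND true = false
[1] NOT false = true
[2.1.1] false OR false = false
[2.1.2] false AND false AND false = false
[2.1] false → false (antecedent false ⇒ implication holds) = true
[2.2.1] exactly-one(false, false) = false
[2.2.2.1] false OR true = true
[2.2.2] NOT true = false
[2.2] exactly-one(false, false) = false
[2] true → false = false
[root] true → false = false
Overall: false → refused

Refused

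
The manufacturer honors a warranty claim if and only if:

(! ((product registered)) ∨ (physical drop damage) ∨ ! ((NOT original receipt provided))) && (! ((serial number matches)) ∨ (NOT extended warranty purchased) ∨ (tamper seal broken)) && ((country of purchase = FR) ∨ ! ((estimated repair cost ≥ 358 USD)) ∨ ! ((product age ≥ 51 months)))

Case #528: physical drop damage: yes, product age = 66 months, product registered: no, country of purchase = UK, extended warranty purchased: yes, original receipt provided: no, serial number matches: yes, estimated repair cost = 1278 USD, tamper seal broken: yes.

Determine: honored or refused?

Refused

Atomic conditions:
  product registered: no → false
  physical drop damage: yes → true
  NOT original receipt provided: no → true
  serial number matches: yes → true
  NOT extended warranty purchased: yes → false
  tamper seal broken: yes → true
  country of purchase = FR: UK == FR is false
  estimated repair cost ≥ 358 USD: 1278 ≥ 358 is true
  product age ≥ 51 months: 66 ≥ 51 is true
Combine:
[1.1] NOT false = true
[1.3] NOT true = false
[1] true OR true OR false = true
[2.1] NOT true = false
[2] false OR false OR true = true
[3.2] NOT true = false
[3.3] NOT true = false
[3] false OR false OR false = false
[root] true AND true AND false = false
Overall: false → refused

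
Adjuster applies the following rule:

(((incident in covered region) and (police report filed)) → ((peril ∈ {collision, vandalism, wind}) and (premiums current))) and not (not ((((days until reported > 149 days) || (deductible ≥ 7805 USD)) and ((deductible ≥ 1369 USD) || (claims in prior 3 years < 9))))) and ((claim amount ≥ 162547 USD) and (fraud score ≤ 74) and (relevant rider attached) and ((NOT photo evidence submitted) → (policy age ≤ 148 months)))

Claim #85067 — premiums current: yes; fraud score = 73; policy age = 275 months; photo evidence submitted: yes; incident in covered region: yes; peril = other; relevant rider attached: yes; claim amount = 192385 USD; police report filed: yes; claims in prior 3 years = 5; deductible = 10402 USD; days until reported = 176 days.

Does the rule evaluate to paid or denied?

Denied

Atomic conditions:
  incident in covered region: yes → true
  police report filed: yes → true
  peril ∈ {collision, vandalism, wind}: other is not in the set → false
  premiums current: yes → true
  days until reported > 149 days: 176 > 149 is true
  deductible ≥ 7805 USD: 10402 ≥ 7805 is true
  deductible ≥ 1369 USD: 10402 ≥ 1369 is true
  claims in prior 3 years < 9: 5 < 9 is true
  claim amount ≥ 162547 USD: 192385 ≥ 162547 is true
  fraud score ≤ 74: 73 ≤ 74 is true
  relevant rider attached: yes → true
  NOT photo evidence submitted: yes → false
  policy age ≤ 148 months: 275 ≤ 148 is false
Combine:
[1.1] true AND true = true
[1.2] false AND true = false
[1] true → false = false
[2.1.1.1] true OR true = true
[2.1.1.2] true OR true = true
[2.1.1] true AND true = true
[2.1] NOT true = false
[2] NOT false = true
[3.4] false → false (antecedent false ⇒ implication holds) = true
[3] true AND true AND true AND true = true
[root] false AND true AND true = false
Overall: false → denied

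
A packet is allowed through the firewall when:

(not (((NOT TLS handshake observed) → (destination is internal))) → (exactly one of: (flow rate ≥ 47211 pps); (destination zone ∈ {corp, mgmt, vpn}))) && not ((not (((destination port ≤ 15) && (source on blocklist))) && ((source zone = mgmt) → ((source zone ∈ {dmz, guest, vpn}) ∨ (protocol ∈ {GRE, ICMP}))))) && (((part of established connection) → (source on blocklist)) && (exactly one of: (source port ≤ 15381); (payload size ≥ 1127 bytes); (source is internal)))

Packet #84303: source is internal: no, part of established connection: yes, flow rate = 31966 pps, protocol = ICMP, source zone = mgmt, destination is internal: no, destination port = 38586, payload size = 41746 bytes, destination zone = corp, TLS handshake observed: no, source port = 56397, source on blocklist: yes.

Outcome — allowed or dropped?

Atomic conditions:
  NOT TLS handshake observed: no → true
  destination is internal: no → false
  flow rate ≥ 47211 pps: 31966 ≥ 47211 is false
  destination zone ∈ {corp, mgmt, vpn}: corp is in the set → true
  destination port ≤ 15: 38586 ≤ 15 is false
  source on blocklist: yes → true
  source zone = mgmt: mgmt == mgmt is true
  source zone ∈ {dmz, guest, vpn}: mgmt is not in the set → false
  protocol ∈ {GRE, ICMP}: ICMP is in the set → true
  part of established connection: yes → true
  source port ≤ 15381: 56397 ≤ 15381 is false
  payload size ≥ 1127 bytes: 41746 ≥ 1127 is true
  source is internal: no → false
Combine:
[1.1.1] true → false = false
[1.1] NOT false = true
[1.2] exactly-one(false, true) = true
[1] true → true = true
[2.1.1.1] false AND true = false
[2.1.1] NOT false = true
[2.1.2.2] false OR true = true
[2.1.2] true → true = true
[2.1] true AND true = true
[2] NOT true = false
[3.1] true → true = true
[3.2] exactly-one(false, true, false) = true
[3] true AND true = true
[root] true AND false AND true = false
Overall: false → dropped

Dropped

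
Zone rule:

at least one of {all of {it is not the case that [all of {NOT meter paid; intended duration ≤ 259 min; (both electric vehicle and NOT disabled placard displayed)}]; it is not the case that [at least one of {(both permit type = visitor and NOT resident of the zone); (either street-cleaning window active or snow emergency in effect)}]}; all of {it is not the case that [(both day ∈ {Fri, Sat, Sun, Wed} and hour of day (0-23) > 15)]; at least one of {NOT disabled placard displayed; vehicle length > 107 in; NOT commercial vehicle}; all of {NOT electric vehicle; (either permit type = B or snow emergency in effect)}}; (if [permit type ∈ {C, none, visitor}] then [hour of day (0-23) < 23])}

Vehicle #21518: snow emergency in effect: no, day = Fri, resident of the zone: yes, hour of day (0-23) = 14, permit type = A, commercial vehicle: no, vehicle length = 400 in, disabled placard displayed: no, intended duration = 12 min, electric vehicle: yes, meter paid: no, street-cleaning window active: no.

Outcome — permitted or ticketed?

Permitted

Atomic conditions:
  NOT meter paid: no → true
  intended duration ≤ 259 min: 12 ≤ 259 is true
  electric vehicle: yes → true
  NOT disabled placard displayed: no → true
  permit type = visitor: A == visitor is false
  NOT resident of the zone: yes → false
  street-cleaning window active: no → false
  snow emergency in effect: no → false
  day ∈ {Fri, Sat, Sun, Wed}: Fri is in the set → true
  hour of day (0-23) > 15: 14 > 15 is false
  vehicle length > 107 in: 400 > 107 is true
  NOT commercial vehicle: no → true
  NOT electric vehicle: yes → false
  permit type = B: A == B is false
  permit type ∈ {C, none, visitor}: A is not in the set → false
  hour of day (0-23) < 23: 14 < 23 is true
Combine:
[1.1.1.3] true AND true = true
[1.1.1] true AND true AND true = true
[1.1] NOT true = false
[1.2.1.1] false AND false = false
[1.2.1.2] false OR false = false
[1.2.1] false OR false = false
[1.2] NOT false = true
[1] false AND true = false
[2.1.1] true AND false = false
[2.1] NOT false = true
[2.2] true OR true OR true = true
[2.3.2] false OR false = false
[2.3] false AND false = false
[2] true AND true AND false = false
[3] false → true (antecedent false ⇒ implication holds) = true
[root] false OR false OR true = true
Overall: true → permitted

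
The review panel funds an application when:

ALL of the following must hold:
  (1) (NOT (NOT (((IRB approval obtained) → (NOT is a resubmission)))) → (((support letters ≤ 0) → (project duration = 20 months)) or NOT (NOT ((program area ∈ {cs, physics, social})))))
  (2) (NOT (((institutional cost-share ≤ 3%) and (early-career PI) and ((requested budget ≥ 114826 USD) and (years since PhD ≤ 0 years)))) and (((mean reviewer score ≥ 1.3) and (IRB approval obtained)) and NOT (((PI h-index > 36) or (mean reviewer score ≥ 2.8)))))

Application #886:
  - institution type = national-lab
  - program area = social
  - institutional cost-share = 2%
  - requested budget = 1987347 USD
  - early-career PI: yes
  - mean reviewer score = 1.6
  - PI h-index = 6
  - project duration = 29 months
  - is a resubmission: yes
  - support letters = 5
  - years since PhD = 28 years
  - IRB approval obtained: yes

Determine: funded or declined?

Funded

Atomic conditions:
  IRB approval obtained: yes → true
  NOT is a resubmission: yes → false
  support letters ≤ 0: 5 ≤ 0 is false
  project duration = 20 months: 29 == 20 is false
  program area ∈ {cs, physics, social}: social is in the set → true
  institutional cost-share ≤ 3%: 2 ≤ 3 is true
  early-career PI: yes → true
  requested budget ≥ 114826 USD: 1987347 ≥ 114826 is true
  years since PhD ≤ 0 years: 28 ≤ 0 is false
  mean reviewer score ≥ 1.3: 1.6 ≥ 1.3 is true
  PI h-index > 36: 6 > 36 is false
  mean reviewer score ≥ 2.8: 1.6 ≥ 2.8 is false
Combine:
[1.1.1.1] true → false = false
[1.1.1] NOT false = true
[1.1] NOT true = false
[1.2.1] false → false (antecedent false ⇒ implication holds) = true
[1.2.2.1] NOT true = false
[1.2.2] NOT false = true
[1.2] true OR true = true
[1] false → true (antecedent false ⇒ implication holds) = true
[2.1.1.3] true AND false = false
[2.1.1] true AND true AND false = false
[2.1] NOT false = true
[2.2.1] true AND true = true
[2.2.2.1] false OR false = false
[2.2.2] NOT false = true
[2.2] true AND true = true
[2] true AND true = true
[root] true AND true = true
Overall: true → funded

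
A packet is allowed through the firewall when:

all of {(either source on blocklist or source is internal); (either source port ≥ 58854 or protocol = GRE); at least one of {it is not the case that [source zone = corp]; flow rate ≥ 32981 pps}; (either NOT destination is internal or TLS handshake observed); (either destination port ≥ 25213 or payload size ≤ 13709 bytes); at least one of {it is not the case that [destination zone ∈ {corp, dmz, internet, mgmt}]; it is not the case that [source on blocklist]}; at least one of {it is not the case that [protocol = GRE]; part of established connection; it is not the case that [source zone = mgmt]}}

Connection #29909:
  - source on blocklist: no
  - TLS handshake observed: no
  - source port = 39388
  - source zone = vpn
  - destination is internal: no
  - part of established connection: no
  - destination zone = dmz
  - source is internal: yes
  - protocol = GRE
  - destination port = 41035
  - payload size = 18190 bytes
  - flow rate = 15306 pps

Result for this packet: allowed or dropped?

Atomic conditions:
  source on blocklist: no → false
  source is internal: yes → true
  source port ≥ 58854: 39388 ≥ 58854 is false
  protocol = GRE: GRE == GRE is true
  source zone = corp: vpn == corp is false
  flow rate ≥ 32981 pps: 15306 ≥ 32981 is false
  NOT destination is internal: no → true
  TLS handshake observed: no → false
  destination port ≥ 25213: 41035 ≥ 25213 is true
  payload size ≤ 13709 bytes: 18190 ≤ 13709 is false
  destination zone ∈ {corp, dmz, internet, mgmt}: dmz is in the set → true
  part of established connection: no → false
  source zone = mgmt: vpn == mgmt is false
Combine:
[1] false OR true = true
[2] false OR true = true
[3.1] NOT false = true
[3] true OR false = true
[4] true OR false = true
[5] true OR false = true
[6.1] NOT true = false
[6.2] NOT false = true
[6] false OR true = true
[7.1] NOT true = false
[7.3] NOT false = true
[7] false OR false OR true = true
[root] true AND true AND true AND true AND true AND true AND true = true
Overall: true → allowed

Allowed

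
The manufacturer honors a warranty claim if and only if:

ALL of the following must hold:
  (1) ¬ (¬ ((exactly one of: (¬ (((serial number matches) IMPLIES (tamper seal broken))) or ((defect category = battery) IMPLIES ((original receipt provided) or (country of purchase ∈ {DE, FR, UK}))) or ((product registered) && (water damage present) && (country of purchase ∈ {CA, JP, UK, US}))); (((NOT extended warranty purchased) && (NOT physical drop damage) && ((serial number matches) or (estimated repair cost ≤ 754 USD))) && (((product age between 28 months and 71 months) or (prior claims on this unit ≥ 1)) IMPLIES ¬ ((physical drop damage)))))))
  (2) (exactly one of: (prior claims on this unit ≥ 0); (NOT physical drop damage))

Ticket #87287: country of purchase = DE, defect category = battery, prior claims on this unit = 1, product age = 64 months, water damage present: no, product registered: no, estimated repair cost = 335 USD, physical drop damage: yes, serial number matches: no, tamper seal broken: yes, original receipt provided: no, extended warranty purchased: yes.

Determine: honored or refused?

Atomic conditions:
  serial number matches: no → false
  tamper seal broken: yes → true
  defect category = battery: battery == battery is true
  original receipt provided: no → false
  country of purchase ∈ {DE, FR, UK}: DE is in the set → true
  product registered: no → false
  water damage present: no → false
  country of purchase ∈ {CA, JP, UK, US}: DE is not in the set → false
  NOT extended warranty purchased: yes → false
  NOT physical drop damage: yes → false
  estimated repair cost ≤ 754 USD: 335 ≤ 754 is true
  product age between 28 months and 71 months: 64 in [28, 71] is true
  prior claims on this unit ≥ 1: 1 ≥ 1 is true
  physical drop damage: yes → true
  prior claims on this unit ≥ 0: 1 ≥ 0 is true
Combine:
[1.1.1.1.1.1] false → true (antecedent false ⇒ implication holds) = true
[1.1.1.1.1] NOT true = false
[1.1.1.1.2.2] false OR true = true
[1.1.1.1.2] true → true = true
[1.1.1.1.3] false AND false AND false = false
[1.1.1.1] false OR true OR false = true
[1.1.1.2.1.3] false OR true = true
[1.1.1.2.1] false AND false AND true = false
[1.1.1.2.2.1] true OR true = true
[1.1.1.2.2.2] NOT true = false
[1.1.1.2.2] true → false = false
[1.1.1.2] false AND false = false
[1.1.1] exactly-one(true, false) = true
[1.1] NOT true = false
[1] NOT false = true
[2] exactly-one(true, false) = true
[root] true AND true = true
Overall: true → honored

Honored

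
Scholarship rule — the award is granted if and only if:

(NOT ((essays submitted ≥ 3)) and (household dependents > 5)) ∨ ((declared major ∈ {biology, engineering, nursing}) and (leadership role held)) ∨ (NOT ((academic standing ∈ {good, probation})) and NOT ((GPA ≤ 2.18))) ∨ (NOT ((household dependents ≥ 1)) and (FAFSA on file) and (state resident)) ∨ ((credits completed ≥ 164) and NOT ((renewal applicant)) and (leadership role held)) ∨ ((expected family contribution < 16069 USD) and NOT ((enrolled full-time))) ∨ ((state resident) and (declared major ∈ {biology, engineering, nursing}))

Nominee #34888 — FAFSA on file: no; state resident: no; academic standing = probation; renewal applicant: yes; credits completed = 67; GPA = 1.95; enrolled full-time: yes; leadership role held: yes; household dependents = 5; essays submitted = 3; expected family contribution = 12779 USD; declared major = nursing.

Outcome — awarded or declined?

Awarded

Atomic conditions:
  essays submitted ≥ 3: 3 ≥ 3 is true
  household dependents > 5: 5 > 5 is false
  declared major ∈ {biology, engineering, nursing}: nursing is in the set → true
  leadership role held: yes → true
  academic standing ∈ {good, probation}: probation is in the set → true
  GPA ≤ 2.18: 1.95 ≤ 2.18 is true
  household dependents ≥ 1: 5 ≥ 1 is true
  FAFSA on file: no → false
  state resident: no → false
  credits completed ≥ 164: 67 ≥ 164 is false
  renewal applicant: yes → true
  expected family contribution < 16069 USD: 12779 < 16069 is true
  enrolled full-time: yes → true
Combine:
[1.1] NOT true = false
[1] false AND false = false
[2] true AND true = true
[3.1] NOT true = false
[3.2] NOT true = false
[3] false AND false = false
[4.1] NOT true = false
[4] false AND false AND false = false
[5.2] NOT true = false
[5] false AND false AND true = false
[6.2] NOT true = false
[6] true AND false = false
[7] false AND true = false
[root] false OR true OR false OR false OR false OR false OR false = true
Overall: true → awarded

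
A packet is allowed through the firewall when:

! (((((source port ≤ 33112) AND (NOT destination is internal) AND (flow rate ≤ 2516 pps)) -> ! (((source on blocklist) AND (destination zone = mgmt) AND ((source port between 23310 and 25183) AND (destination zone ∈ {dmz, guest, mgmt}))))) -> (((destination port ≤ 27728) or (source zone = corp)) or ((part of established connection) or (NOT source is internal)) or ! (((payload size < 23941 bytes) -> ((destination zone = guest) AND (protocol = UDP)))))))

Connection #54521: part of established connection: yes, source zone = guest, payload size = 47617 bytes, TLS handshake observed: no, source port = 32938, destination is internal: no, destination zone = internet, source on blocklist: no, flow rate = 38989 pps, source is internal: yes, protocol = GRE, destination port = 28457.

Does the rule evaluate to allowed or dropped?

Dropped

Atomic conditions:
  source port ≤ 33112: 32938 ≤ 33112 is true
  NOT destination is internal: no → true
  flow rate ≤ 2516 pps: 38989 ≤ 2516 is false
  source on blocklist: no → false
  destination zone = mgmt: internet == mgmt is false
  source port between 23310 and 25183: 32938 in [23310, 25183] is false
  destination zone ∈ {dmz, guest, mgmt}: internet is not in the set → false
  destination port ≤ 27728: 28457 ≤ 27728 is false
  source zone = corp: guest == corp is false
  part of established connection: yes → true
  NOT source is internal: yes → false
  payload size < 23941 bytes: 47617 < 23941 is false
  destination zone = guest: internet == guest is false
  protocol = UDP: GRE == UDP is false
Combine:
[1.1.1] true AND true AND false = false
[1.1.2.1.3] false AND false = false
[1.1.2.1] false AND false AND false = false
[1.1.2] NOT false = true
[1.1] false → true (antecedent false ⇒ implication holds) = true
[1.2.1] false OR false = false
[1.2.2] true OR false = true
[1.2.3.1.2] false AND false = false
[1.2.3.1] false → false (antecedent false ⇒ implication holds) = true
[1.2.3] NOT true = false
[1.2] false OR true OR false = true
[1] true → true = true
[root] NOT true = false
Overall: false → dropped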